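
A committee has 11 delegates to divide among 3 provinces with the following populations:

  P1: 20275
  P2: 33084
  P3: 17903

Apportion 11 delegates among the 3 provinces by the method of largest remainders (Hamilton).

P1 3, P2 5, P3 3

Standard divisor: 71262 ÷ 11 ≈ 6478.364.
Standard quotas: P1 3.1296, P2 5.1068, P3 2.7635.
Lower quotas: P1 3, P2 5, P3 2 (sum 10, leaving 1 seat).
Remainders in descending order: P3 0.7635, P1 0.1296, P2 0.1068.
Largest remainder: P3 receives the extra seat.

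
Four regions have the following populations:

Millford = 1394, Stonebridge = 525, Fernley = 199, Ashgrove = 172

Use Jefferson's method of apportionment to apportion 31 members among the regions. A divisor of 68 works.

With modified divisor 68: modified quotas Millford 20.500, Stonebridge 7.721, Fernley 2.926, Ashgrove 2.529.
Rounding down: Millford 20, Stonebridge 7, Fernley 2, Ashgrove 2 (total 31).

Millford 20, Stonebridge 7, Fernley 2, Ashgrove 2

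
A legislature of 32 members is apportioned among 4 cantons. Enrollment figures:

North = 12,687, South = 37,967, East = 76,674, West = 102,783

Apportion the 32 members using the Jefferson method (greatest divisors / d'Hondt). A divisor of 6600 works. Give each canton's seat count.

North: 1, South: 5, East: 11, West: 15

With modified divisor 6600: modified quotas North 1.922, South 5.753, East 11.617, West 15.573.
Rounding down: North 1, South 5, East 11, West 15 (total 32).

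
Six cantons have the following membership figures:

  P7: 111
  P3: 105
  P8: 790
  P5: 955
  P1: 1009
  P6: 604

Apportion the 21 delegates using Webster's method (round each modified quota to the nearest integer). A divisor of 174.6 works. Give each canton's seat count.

P7 1, P3 1, P8 5, P5 5, P1 6, P6 3

With modified divisor 174.6: modified quotas P7 0.636, P3 0.601, P8 4.525, P5 5.470, P1 5.779, P6 3.459.
Rounding to the nearest integer: P7 1, P3 1, P8 5, P5 5, P1 6, P6 3 (total 21).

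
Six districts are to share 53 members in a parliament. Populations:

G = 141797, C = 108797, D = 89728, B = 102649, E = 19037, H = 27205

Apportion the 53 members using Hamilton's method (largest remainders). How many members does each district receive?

G 15, C 12, D 10, B 11, E 2, H 3

Total 489213; standard divisor 489213/53 ≈ 9230.434.
Standard quotas: G 15.3619, C 11.7868, D 9.7209, B 11.1207, E 2.0624, H 2.9473.
Lower quotas: G 15, C 11, D 9, B 11, E 2, H 2 (sum 50, leaving 3 seats).
Remainders in descending order: H 0.9473, C 0.7868, D 0.7209, G 0.3619, B 0.1207, E 0.0624.
The surplus seats go to H, C, D.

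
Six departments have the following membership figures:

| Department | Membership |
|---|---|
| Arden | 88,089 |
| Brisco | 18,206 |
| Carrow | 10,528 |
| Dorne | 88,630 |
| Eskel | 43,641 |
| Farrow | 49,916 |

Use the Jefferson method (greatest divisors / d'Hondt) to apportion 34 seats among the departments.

Arden: 10, Brisco: 2, Carrow: 1, Dorne: 10, Eskel: 5, Farrow: 6

Standard divisor 299010/34 ≈ 8794.412; standard quotas: Arden 10.016, Brisco 2.070, Carrow 1.197, Dorne 10.078, Eskel 4.962, Farrow 5.676.
Rounding down gives 10, 2, 1, 10, 4, 5 = 32 seats, so the divisor must be adjusted.
With modified divisor 8200: modified quotas Arden 10.743, Brisco 2.220, Carrow 1.284, Dorne 10.809, Eskel 5.322, Farrow 6.087.
Rounding down: Arden 10, Brisco 2, Carrow 1, Dorne 10, Eskel 5, Farrow 6 (total 34).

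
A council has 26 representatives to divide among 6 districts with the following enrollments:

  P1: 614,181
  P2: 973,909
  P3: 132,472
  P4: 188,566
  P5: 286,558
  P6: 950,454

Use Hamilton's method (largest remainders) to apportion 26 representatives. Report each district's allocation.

The standard divisor is 3146140/26 ≈ 121005.385.
Standard quotas: P1 5.0757, P2 8.0485, P3 1.0948, P4 1.5583, P5 2.3681, P6 7.8546.
Lower quotas: P1 5, P2 8, P3 1, P4 1, P5 2, P6 7 (sum 24, leaving 2 seats).
Remainders in descending order: P6 0.8546, P4 0.5583, P5 0.3681, P3 0.0948, P1 0.0757, P2 0.0485.
Largest remainders: P6, P4 receive the extra seats.

P1=5, P2=8, P3=1, P4=2, P5=2, P6=8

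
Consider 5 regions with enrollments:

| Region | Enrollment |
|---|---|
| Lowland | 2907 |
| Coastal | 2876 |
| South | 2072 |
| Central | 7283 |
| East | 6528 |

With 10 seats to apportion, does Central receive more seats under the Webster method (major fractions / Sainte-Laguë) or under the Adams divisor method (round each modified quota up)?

Webster: Lowland 1, Coastal 1, South 1, Central 4, East 3.
Adams: Lowland 2, Coastal 1, South 1, Central 3, East 3.
Central gets 4 under Webster and 3 under Adams.

Webster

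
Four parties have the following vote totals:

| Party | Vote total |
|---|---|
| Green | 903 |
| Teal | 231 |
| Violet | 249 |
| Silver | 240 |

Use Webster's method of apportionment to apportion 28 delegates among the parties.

Standard divisor 1623/28 ≈ 57.964; standard quotas: Green 15.579, Teal 3.985, Violet 4.296, Silver 4.140.
Rounding to the nearest integer gives Green 16, Teal 4, Violet 4, Silver 4 — total 28, matching the house size, so no adjustment is needed.

Green 16; Teal 4; Violet 4; Silver 4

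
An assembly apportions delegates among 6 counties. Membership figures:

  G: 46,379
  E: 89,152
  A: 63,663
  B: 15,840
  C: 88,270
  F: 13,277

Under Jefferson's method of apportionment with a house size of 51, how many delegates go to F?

Standard divisor 316581/51 ≈ 6207.471; standard quotas: G 7.471, E 14.362, A 10.256, B 2.552, C 14.220, F 2.139.
Rounding down gives 7, 14, 10, 2, 14, 2 = 49 seats, so the divisor must be adjusted.
With modified divisor 5840: modified quotas G 7.942, E 15.266, A 10.901, B 2.712, C 15.115, F 2.273.
Rounding down: G 7, E 15, A 10, B 2, C 15, F 2 (total 51).
F receives 2.

2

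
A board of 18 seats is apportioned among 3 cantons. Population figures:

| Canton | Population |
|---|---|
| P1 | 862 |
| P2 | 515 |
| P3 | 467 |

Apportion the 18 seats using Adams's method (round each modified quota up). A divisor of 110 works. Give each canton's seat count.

With modified divisor 110: modified quotas P1 7.836, P2 4.682, P3 4.245.
Rounding up: P1 8, P2 5, P3 5 (total 18).

P1: 8, P2: 5, P3: 5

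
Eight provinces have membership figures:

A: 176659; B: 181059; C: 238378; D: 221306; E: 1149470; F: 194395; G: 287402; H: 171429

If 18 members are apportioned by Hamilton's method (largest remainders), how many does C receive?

Total 2620098; standard divisor 2620098/18 = 145561.
Standard quotas: A 1.2136, B 1.2439, C 1.6377, D 1.5204, E 7.8968, F 1.3355, G 1.9744, H 1.1777.
Lower quotas: A 1, B 1, C 1, D 1, E 7, F 1, G 1, H 1 (sum 14, leaving 4 seats).
Remainders in descending order: G 0.9744, E 0.8968, C 0.6377, D 0.5204, F 0.3355, B 0.2439, A 0.2136, H 0.1777.
Largest remainders: G, E, C, D receive the extra seats.
C receives 2.

2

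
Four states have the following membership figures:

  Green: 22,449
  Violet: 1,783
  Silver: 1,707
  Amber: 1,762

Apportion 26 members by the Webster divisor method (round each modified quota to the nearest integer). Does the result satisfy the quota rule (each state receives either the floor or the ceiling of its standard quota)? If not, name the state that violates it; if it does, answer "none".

Green

Standard quotas: Green 21.071, Violet 1.674, Silver 1.602, Amber 1.654.
Webster allocation: Green 20, Violet 2, Silver 2, Amber 2.
Green has quota 21.071 (lower 21, upper 22) but receives 20 — outside the quota interval.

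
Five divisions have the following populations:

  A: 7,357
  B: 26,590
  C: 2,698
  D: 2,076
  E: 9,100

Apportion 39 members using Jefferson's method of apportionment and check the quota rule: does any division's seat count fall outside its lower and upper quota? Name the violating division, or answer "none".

Standard quotas: A 6.000, B 21.685, C 2.200, D 1.693, E 7.421.
Jefferson allocation: A 6, B 23, C 2, D 1, E 7.
B has quota 21.685 (lower 21, upper 22) but receives 23 — outside the quota interval.

B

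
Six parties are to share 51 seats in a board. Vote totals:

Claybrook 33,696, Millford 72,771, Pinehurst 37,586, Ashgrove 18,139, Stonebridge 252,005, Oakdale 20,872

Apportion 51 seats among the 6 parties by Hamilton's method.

The standard divisor is 435069/51 ≈ 8530.765.
Standard quotas: Claybrook 3.9499, Millford 8.5304, Pinehurst 4.4059, Ashgrove 2.1263, Stonebridge 29.5407, Oakdale 2.4467.
Lower quotas: Claybrook 3, Millford 8, Pinehurst 4, Ashgrove 2, Stonebridge 29, Oakdale 2 (sum 48, leaving 3 seats).
Remainders in descending order: Claybrook 0.9499, Stonebridge 0.5407, Millford 0.5304, Oakdale 0.4467, Pinehurst 0.4059, Ashgrove 0.1263.
Largest remainders: Claybrook, Stonebridge, Millford receive the extra seats.

Claybrook 4, Millford 9, Pinehurst 4, Ashgrove 2, Stonebridge 30, Oakdale 2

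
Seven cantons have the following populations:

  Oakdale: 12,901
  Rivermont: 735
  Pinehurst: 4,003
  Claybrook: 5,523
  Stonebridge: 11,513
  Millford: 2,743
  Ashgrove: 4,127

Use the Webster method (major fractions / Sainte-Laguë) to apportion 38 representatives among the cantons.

Standard divisor 41545/38 ≈ 1093.289; standard quotas: Oakdale 11.800, Rivermont 0.672, Pinehurst 3.661, Claybrook 5.052, Stonebridge 10.531, Millford 2.509, Ashgrove 3.775.
Rounding to the nearest integer gives 12, 1, 4, 5, 11, 3, 4 = 40 seats, so the divisor must be adjusted.
With modified divisor 1110: modified quotas Oakdale 11.623, Rivermont 0.662, Pinehurst 3.606, Claybrook 4.976, Stonebridge 10.372, Millford 2.471, Ashgrove 3.718.
Rounding to the nearest integer: Oakdale 12, Rivermont 1, Pinehurst 4, Claybrook 5, Stonebridge 10, Millford 2, Ashgrove 4 (total 38).

Oakdale 12, Rivermont 1, Pinehurst 4, Claybrook 5, Stonebridge 10, Millford 2, Ashgrove 4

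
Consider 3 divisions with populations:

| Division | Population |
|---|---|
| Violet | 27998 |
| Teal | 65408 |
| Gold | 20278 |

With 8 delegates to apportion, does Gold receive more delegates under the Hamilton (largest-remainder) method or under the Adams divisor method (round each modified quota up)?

Adams

Hamilton: Violet 2, Teal 5, Gold 1.
Adams: Violet 2, Teal 4, Gold 2.
Gold gets 1 under Hamilton and 2 under Adams.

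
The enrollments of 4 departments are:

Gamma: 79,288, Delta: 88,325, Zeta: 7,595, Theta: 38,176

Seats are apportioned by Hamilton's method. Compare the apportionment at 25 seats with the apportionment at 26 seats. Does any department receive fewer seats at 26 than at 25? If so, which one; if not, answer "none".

At 25 seats: Gamma 9, Delta 10, Zeta 1, Theta 5.
At 26 seats: Gamma 10, Delta 11, Zeta 1, Theta 4.
Theta drops from 5 to 4.

Theta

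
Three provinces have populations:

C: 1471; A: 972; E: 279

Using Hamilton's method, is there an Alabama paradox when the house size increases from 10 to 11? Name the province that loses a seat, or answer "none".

none

At 10 seats: C 5, A 4, E 1.
At 11 seats: C 6, A 4, E 1.
No province's allocation decreased.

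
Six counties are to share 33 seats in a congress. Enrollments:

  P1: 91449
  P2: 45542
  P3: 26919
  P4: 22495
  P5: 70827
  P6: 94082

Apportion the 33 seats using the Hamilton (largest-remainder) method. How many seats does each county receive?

The standard divisor is 351314/33 ≈ 10645.879.
Standard quotas: P1 8.5901, P2 4.2779, P3 2.5286, P4 2.1130, P5 6.6530, P6 8.8374.
Lower quotas: P1 8, P2 4, P3 2, P4 2, P5 6, P6 8 (sum 30, leaving 3 seats).
Remainders in descending order: P6 0.8374, P5 0.6530, P1 0.5901, P3 0.5286, P2 0.2779, P4 0.1130.
Largest remainders: P6, P5, P1 receive the extra seats.

P1=9; P2=4; P3=2; P4=2; P5=7; P6=9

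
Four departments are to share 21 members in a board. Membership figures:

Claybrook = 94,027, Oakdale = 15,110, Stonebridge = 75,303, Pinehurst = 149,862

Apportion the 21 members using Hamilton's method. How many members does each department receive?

Standard divisor: 334302 ÷ 21 ≈ 15919.143.
Standard quotas: Claybrook 5.9065, Oakdale 0.9492, Stonebridge 4.7303, Pinehurst 9.4139.
Lower quotas: Claybrook 5, Oakdale 0, Stonebridge 4, Pinehurst 9 (sum 18, leaving 3 seats).
Remainders in descending order: Oakdale 0.9492, Claybrook 0.9065, Stonebridge 0.7303, Pinehurst 0.4139.
The surplus seats go to Oakdale, Claybrook, Stonebridge.

Claybrook 6, Oakdale 1, Stonebridge 5, Pinehurst 9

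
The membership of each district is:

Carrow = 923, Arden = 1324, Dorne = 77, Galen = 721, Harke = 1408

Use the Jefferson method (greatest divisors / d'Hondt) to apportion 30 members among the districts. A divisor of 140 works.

Carrow: 6, Arden: 9, Dorne: 0, Galen: 5, Harke: 10

With modified divisor 140: modified quotas Carrow 6.593, Arden 9.457, Dorne 0.550, Galen 5.150, Harke 10.057.
Rounding down: Carrow 6, Arden 9, Dorne 0, Galen 5, Harke 10 (total 30).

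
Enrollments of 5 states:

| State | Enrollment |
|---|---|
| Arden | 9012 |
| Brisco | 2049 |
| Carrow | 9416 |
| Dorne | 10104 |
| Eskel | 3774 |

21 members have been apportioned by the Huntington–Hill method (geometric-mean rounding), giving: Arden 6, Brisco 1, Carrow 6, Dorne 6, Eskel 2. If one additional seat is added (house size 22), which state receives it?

Dorne

Priority for the next seat is population ÷ (√(s·(s+1))).
Priorities: Arden 1390.582, Brisco 1448.862, Carrow 1452.920, Dorne 1559.081, Eskel 1540.729.
Highest priority: Dorne.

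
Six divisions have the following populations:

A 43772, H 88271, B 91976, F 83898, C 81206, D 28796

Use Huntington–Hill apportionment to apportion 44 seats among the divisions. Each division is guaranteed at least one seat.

A: 5; H: 9; B: 10; F: 9; C: 8; D: 3

With divisor 9633: modified quotas A 4.544, H 9.163, B 9.548, F 8.709, C 8.430, D 2.989.
Geometric-mean thresholds: A √(4·5)=4.472, H √(9·10)=9.487, B √(9·10)=9.487, F √(8·9)=8.485, C √(8·9)=8.485, D √(2·3)=2.449.
Each quota rounded against its threshold gives A 5, H 9, B 10, F 9, C 8, D 3 (total 44).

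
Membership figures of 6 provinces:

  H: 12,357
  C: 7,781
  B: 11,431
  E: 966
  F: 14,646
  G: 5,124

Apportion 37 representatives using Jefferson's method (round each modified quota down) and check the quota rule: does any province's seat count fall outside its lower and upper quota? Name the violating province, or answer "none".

none

Standard quotas: H 8.741, C 5.504, B 8.086, E 0.683, F 10.360, G 3.625.
Jefferson allocation: H 9, C 6, B 8, E 0, F 11, G 3.
Every allocation lies between the lower and upper quota.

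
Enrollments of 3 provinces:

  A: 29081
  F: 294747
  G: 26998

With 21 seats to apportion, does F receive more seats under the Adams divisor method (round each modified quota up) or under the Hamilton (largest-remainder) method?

Adams: A 2, F 17, G 2.
Hamilton: A 2, F 18, G 1.
F gets 17 under Adams and 18 under Hamilton.

Hamilton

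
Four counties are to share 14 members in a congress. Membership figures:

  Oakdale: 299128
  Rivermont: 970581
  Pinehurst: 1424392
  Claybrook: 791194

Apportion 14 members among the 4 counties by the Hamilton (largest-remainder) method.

Oakdale=1; Rivermont=4; Pinehurst=6; Claybrook=3

Standard divisor: 3485295 ÷ 14 ≈ 248949.643.
Standard quotas: Oakdale 1.2016, Rivermont 3.8987, Pinehurst 5.7216, Claybrook 3.1781.
Lower quotas: Oakdale 1, Rivermont 3, Pinehurst 5, Claybrook 3 (sum 12, leaving 2 seats).
Remainders in descending order: Rivermont 0.8987, Pinehurst 0.7216, Oakdale 0.2016, Claybrook 0.1781.
Largest remainders: Rivermont, Pinehurst receive the extra seats.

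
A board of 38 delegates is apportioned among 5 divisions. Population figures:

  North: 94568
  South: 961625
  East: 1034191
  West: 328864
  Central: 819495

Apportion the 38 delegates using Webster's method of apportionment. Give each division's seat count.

Standard divisor 3238743/38 ≈ 85230.079; standard quotas: North 1.110, South 11.283, East 12.134, West 3.859, Central 9.615.
Rounding to the nearest integer gives North 1, South 11, East 12, West 4, Central 10 — total 38, matching the house size, so no adjustment is needed.

North 1; South 11; East 12; West 4; Central 10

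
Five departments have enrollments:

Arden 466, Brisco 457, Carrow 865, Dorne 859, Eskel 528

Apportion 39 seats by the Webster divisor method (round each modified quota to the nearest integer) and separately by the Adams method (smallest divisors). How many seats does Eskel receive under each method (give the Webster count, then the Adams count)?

Webster: Arden 6, Brisco 6, Carrow 11, Dorne 10, Eskel 6.
Adams: Arden 6, Brisco 6, Carrow 10, Dorne 10, Eskel 7.
Eskel gets 6 under Webster and 7 under Adams.

6 and 7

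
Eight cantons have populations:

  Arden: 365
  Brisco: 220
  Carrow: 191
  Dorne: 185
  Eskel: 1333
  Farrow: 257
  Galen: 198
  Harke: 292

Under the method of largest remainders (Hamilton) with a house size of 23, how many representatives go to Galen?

Standard divisor: 3041 ÷ 23 ≈ 132.217.
Standard quotas: Arden 2.761, Brisco 1.664, Carrow 1.445, Dorne 1.399, Eskel 10.082, Farrow 1.944, Galen 1.498, Harke 2.208.
Lower quotas: Arden 2, Brisco 1, Carrow 1, Dorne 1, Eskel 10, Farrow 1, Galen 1, Harke 2 (sum 19, leaving 4 seats).
Remainders in descending order: Farrow 0.944, Arden 0.761, Brisco 0.664, Galen 0.498, Carrow 0.445, Dorne 0.399, Harke 0.208, Eskel 0.082.
Largest remainders: Farrow, Arden, Brisco, Galen receive the extra seats.
Galen receives 2.

2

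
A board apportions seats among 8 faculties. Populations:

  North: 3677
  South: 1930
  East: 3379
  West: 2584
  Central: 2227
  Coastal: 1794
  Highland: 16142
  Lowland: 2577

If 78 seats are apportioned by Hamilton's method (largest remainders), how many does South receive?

4

Total 34310; standard divisor 34310/78 ≈ 439.872.
Standard quotas: North 8.3593, South 4.3876, East 7.6818, West 5.8744, Central 5.0628, Coastal 4.0785, Highland 36.6971, Lowland 5.8585.
Lower quotas: North 8, South 4, East 7, West 5, Central 5, Coastal 4, Highland 36, Lowland 5 (sum 74, leaving 4 seats).
Remainders in descending order: West 0.8744, Lowland 0.8585, Highland 0.6971, East 0.6818, South 0.3876, North 0.3593, Coastal 0.0785, Central 0.0628.
The surplus seats go to West, Lowland, Highland, East.
South receives 4.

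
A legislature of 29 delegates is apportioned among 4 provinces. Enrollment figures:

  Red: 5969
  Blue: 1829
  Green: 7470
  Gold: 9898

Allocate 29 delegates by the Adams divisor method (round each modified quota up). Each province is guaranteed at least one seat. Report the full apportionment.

Red 7; Blue 2; Green 9; Gold 11

Standard divisor 25166/29 ≈ 867.793; standard quotas: Red 6.878, Blue 2.108, Green 8.608, Gold 11.406.
Rounding up gives 7, 3, 9, 12 = 31 seats, so the divisor must be adjusted.
With modified divisor 924: modified quotas Red 6.460, Blue 1.979, Green 8.084, Gold 10.712.
Rounding up: Red 7, Blue 2, Green 9, Gold 11 (total 29).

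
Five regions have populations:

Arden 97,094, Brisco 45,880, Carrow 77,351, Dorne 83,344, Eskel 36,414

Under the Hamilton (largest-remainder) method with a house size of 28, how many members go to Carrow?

6

The standard divisor is 340083/28 ≈ 12145.821.
Standard quotas: Arden 7.9940, Brisco 3.7774, Carrow 6.3685, Dorne 6.8619, Eskel 2.9981.
Lower quotas: Arden 7, Brisco 3, Carrow 6, Dorne 6, Eskel 2 (sum 24, leaving 4 seats).
Remainders in descending order: Eskel 0.9981, Arden 0.9940, Dorne 0.8619, Brisco 0.7774, Carrow 0.3685.
Largest remainders: Eskel, Arden, Dorne, Brisco receive the extra seats.
Carrow receives 6.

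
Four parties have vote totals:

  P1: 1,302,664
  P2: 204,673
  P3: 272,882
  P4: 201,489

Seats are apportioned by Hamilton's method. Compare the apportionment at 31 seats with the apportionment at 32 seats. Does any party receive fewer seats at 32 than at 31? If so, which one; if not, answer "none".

none

At 31 seats: P1 21, P2 3, P3 4, P4 3.
At 32 seats: P1 21, P2 3, P3 5, P4 3.
No party's allocation decreased.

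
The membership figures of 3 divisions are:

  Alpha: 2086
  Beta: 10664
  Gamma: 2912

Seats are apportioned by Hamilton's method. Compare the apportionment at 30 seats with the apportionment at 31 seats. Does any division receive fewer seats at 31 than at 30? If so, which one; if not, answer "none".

none

At 30 seats: Alpha 4, Beta 20, Gamma 6.
At 31 seats: Alpha 4, Beta 21, Gamma 6.
No division's allocation decreased.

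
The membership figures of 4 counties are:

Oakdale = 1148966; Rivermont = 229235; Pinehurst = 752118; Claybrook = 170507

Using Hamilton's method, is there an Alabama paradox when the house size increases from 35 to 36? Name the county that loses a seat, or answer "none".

At 35 seats: Oakdale 17, Rivermont 4, Pinehurst 11, Claybrook 3.
At 36 seats: Oakdale 18, Rivermont 3, Pinehurst 12, Claybrook 3.
Rivermont drops from 4 to 3.

Rivermont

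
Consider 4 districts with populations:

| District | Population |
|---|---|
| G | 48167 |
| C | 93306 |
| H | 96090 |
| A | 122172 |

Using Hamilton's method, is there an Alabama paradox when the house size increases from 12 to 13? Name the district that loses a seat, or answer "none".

At 12 seats: G 2, C 3, H 3, A 4.
At 13 seats: G 2, C 3, H 4, A 4.
No district's allocation decreased.

none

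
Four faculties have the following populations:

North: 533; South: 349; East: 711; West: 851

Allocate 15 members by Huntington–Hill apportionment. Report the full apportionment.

North 3, South 2, East 5, West 5

With divisor 157: modified quotas North 3.395, South 2.223, East 4.529, West 5.420.
Geometric-mean thresholds: North √(3·4)=3.464, South √(2·3)=2.449, East √(4·5)=4.472, West √(5·6)=5.477.
Each quota rounded against its threshold gives North 3, South 2, East 5, West 5 (total 15).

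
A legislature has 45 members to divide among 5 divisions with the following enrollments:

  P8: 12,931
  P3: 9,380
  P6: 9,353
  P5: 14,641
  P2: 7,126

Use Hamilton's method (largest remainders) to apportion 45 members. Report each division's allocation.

Standard divisor: 53431 ÷ 45 ≈ 1187.356.
Standard quotas: P8 10.8906, P3 7.8999, P6 7.8772, P5 12.3308, P2 6.0016.
Lower quotas: P8 10, P3 7, P6 7, P5 12, P2 6 (sum 42, leaving 3 seats).
Remainders in descending order: P3 0.8999, P8 0.8906, P6 0.8772, P5 0.3308, P2 0.0016.
Largest remainders: P3, P8, P6 receive the extra seats.

P8=11, P3=8, P6=8, P5=12, P2=6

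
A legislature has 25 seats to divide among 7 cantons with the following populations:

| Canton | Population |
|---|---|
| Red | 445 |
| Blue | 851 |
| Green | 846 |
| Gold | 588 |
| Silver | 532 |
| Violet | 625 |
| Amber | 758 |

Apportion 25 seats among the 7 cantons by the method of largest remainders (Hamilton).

Red: 2, Blue: 5, Green: 5, Gold: 3, Silver: 3, Violet: 3, Amber: 4

The standard divisor is 4645/25 ≈ 185.8.
Standard quotas: Red 2.395, Blue 4.580, Green 4.553, Gold 3.165, Silver 2.863, Violet 3.364, Amber 4.080.
Lower quotas: Red 2, Blue 4, Green 4, Gold 3, Silver 2, Violet 3, Amber 4 (sum 22, leaving 3 seats).
Remainders in descending order: Silver 0.863, Blue 0.580, Green 0.553, Red 0.395, Violet 0.364, Gold 0.165, Amber 0.080.
Largest remainders: Silver, Blue, Green receive the extra seats.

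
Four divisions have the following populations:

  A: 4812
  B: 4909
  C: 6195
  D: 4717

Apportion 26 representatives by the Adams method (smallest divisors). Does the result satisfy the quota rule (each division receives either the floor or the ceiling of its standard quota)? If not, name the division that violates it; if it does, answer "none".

none

Standard quotas: A 6.064, B 6.186, C 7.806, D 5.944.
Adams allocation: A 6, B 6, C 8, D 6.
Every allocation lies between the lower and upper quota.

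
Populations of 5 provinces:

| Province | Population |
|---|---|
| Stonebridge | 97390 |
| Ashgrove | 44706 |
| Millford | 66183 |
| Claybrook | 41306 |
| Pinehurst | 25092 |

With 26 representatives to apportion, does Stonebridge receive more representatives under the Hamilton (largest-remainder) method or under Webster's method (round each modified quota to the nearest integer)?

Webster

Hamilton: Stonebridge 9, Ashgrove 4, Millford 6, Claybrook 4, Pinehurst 3.
Webster: Stonebridge 10, Ashgrove 4, Millford 6, Claybrook 4, Pinehurst 2.
Stonebridge gets 9 under Hamilton and 10 under Webster.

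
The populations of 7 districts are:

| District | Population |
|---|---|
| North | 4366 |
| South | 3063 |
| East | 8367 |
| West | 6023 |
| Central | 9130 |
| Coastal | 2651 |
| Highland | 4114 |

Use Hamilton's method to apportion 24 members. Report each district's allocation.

The standard divisor is 37714/24 ≈ 1571.417.
Standard quotas: North 2.7784, South 1.9492, East 5.3245, West 3.8328, Central 5.8100, Coastal 1.6870, Highland 2.6180.
Lower quotas: North 2, South 1, East 5, West 3, Central 5, Coastal 1, Highland 2 (sum 19, leaving 5 seats).
Remainders in descending order: South 0.9492, West 0.8328, Central 0.8100, North 0.7784, Coastal 0.6870, Highland 0.6180, East 0.3245.
The surplus seats go to South, West, Central, North, Coastal.

North 3; South 2; East 5; West 4; Central 6; Coastal 2; Highland 2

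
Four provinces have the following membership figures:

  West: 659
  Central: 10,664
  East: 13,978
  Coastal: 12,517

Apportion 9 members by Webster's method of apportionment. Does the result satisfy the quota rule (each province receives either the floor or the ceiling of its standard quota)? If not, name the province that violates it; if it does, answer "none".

Standard quotas: West 0.157, Central 2.538, East 3.327, Coastal 2.979.
Webster allocation: West 0, Central 3, East 3, Coastal 3.
Every allocation lies between the lower and upper quota.

none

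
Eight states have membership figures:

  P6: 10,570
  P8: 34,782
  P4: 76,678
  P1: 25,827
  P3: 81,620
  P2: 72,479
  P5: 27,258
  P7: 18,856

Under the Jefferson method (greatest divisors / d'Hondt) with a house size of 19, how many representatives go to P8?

Standard divisor 348070/19 ≈ 18319.474; standard quotas: P6 0.577, P8 1.899, P4 4.186, P1 1.410, P3 4.455, P2 3.956, P5 1.488, P7 1.029.
Rounding down gives 0, 1, 4, 1, 4, 3, 1, 1 = 15 seats, so the divisor must be adjusted.
With modified divisor 14900: modified quotas P6 0.709, P8 2.334, P4 5.146, P1 1.733, P3 5.478, P2 4.864, P5 1.829, P7 1.266.
Rounding down: P6 0, P8 2, P4 5, P1 1, P3 5, P2 4, P5 1, P7 1 (total 19).
P8 receives 2.

2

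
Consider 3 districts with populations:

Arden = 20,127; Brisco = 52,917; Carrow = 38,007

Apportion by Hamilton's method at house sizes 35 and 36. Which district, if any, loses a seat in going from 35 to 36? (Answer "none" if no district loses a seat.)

none

At 35 seats: Arden 6, Brisco 17, Carrow 12.
At 36 seats: Arden 7, Brisco 17, Carrow 12.
No district's allocation decreased.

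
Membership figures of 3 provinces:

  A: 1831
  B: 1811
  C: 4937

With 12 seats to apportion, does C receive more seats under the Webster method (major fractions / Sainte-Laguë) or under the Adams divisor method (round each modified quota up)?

Webster: A 3, B 2, C 7.
Adams: A 3, B 3, C 6.
C gets 7 under Webster and 6 under Adams.

Webster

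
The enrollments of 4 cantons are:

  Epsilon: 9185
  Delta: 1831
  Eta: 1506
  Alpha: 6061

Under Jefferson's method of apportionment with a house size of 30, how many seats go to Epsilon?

15

Standard divisor 18583/30 ≈ 619.433; standard quotas: Epsilon 14.828, Delta 2.956, Eta 2.431, Alpha 9.785.
Rounding down gives 14, 2, 2, 9 = 27 seats, so the divisor must be adjusted.
With modified divisor 600: modified quotas Epsilon 15.308, Delta 3.052, Eta 2.510, Alpha 10.102.
Rounding down: Epsilon 15, Delta 3, Eta 2, Alpha 10 (total 30).
Epsilon receives 15.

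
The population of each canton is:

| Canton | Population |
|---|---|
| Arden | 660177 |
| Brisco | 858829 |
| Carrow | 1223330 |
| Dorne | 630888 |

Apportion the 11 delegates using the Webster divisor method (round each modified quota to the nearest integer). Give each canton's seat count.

Standard divisor 3373224/11 ≈ 306656.727; standard quotas: Arden 2.153, Brisco 2.801, Carrow 3.989, Dorne 2.057.
Rounding to the nearest integer gives Arden 2, Brisco 3, Carrow 4, Dorne 2 — total 11, matching the house size, so no adjustment is needed.

Arden 2, Brisco 3, Carrow 4, Dorne 2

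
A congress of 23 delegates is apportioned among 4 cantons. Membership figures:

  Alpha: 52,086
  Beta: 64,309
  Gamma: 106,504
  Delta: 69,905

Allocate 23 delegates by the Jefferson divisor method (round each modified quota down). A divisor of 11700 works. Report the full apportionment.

Alpha 4; Beta 5; Gamma 9; Delta 5

With modified divisor 11700: modified quotas Alpha 4.452, Beta 5.496, Gamma 9.103, Delta 5.975.
Rounding down: Alpha 4, Beta 5, Gamma 9, Delta 5 (total 23).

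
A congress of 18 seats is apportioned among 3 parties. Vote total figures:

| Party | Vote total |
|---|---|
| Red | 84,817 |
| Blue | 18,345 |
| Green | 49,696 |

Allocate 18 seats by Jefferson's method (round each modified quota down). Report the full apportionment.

Red=10; Blue=2; Green=6

Standard divisor 152858/18 ≈ 8492.111; standard quotas: Red 9.988, Blue 2.160, Green 5.852.
Rounding down gives 9, 2, 5 = 16 seats, so the divisor must be adjusted.
With modified divisor 8000: modified quotas Red 10.602, Blue 2.293, Green 6.212.
Rounding down: Red 10, Blue 2, Green 6 (total 18).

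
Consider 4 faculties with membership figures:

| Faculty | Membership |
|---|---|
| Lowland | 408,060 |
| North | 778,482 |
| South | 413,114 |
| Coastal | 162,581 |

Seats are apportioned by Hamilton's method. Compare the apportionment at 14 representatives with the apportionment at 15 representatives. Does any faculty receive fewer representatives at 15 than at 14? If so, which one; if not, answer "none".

At 14 seats: Lowland 3, North 6, South 3, Coastal 2.
At 15 seats: Lowland 3, North 7, South 4, Coastal 1.
Coastal drops from 2 to 1.

Coastal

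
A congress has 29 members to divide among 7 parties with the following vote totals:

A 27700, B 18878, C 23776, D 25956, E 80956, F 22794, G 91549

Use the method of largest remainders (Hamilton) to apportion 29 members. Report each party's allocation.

A 3; B 2; C 2; D 3; E 8; F 2; G 9

Standard divisor: 291609 ÷ 29 ≈ 10055.483.
Standard quotas: A 2.7547, B 1.8774, C 2.3645, D 2.5813, E 8.0509, F 2.2668, G 9.1044.
Lower quotas: A 2, B 1, C 2, D 2, E 8, F 2, G 9 (sum 26, leaving 3 seats).
Remainders in descending order: B 0.8774, A 0.7547, D 0.5813, C 0.3645, F 0.2668, G 0.1044, E 0.0509.
Largest remainders: B, A, D receive the extra seats.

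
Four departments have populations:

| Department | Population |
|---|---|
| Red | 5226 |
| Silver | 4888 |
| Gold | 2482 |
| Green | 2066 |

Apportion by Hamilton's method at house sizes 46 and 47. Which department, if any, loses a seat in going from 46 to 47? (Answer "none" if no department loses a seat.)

Green

At 46 seats: Red 16, Silver 15, Gold 8, Green 7.
At 47 seats: Red 17, Silver 16, Gold 8, Green 6.
Green drops from 7 to 6.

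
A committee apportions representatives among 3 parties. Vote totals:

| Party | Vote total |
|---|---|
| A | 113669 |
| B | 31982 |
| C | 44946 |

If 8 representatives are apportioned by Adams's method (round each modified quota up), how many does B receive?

Standard divisor 190597/8 ≈ 23824.625; standard quotas: A 4.771, B 1.342, C 1.887.
Rounding up gives 5, 2, 2 = 9 seats, so the divisor must be adjusted.
With modified divisor 30200: modified quotas A 3.764, B 1.059, C 1.488.
Rounding up: A 4, B 2, C 2 (total 8).
B receives 2.

2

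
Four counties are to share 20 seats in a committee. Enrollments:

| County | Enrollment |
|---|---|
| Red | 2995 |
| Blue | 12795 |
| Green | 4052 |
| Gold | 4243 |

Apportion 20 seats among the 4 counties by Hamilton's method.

The standard divisor is 24085/20 ≈ 1204.25.
Standard quotas: Red 2.4870, Blue 10.6249, Green 3.3647, Gold 3.5234.
Lower quotas: Red 2, Blue 10, Green 3, Gold 3 (sum 18, leaving 2 seats).
Remainders in descending order: Blue 0.6249, Gold 0.5234, Red 0.4870, Green 0.3647.
Largest remainders: Blue, Gold receive the extra seats.

Red=2, Blue=11, Green=3, Gold=4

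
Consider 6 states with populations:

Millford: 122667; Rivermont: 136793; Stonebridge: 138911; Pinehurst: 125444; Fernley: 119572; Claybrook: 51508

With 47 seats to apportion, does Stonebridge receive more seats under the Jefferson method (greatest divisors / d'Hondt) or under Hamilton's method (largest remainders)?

Jefferson: Millford 8, Rivermont 9, Stonebridge 10, Pinehurst 9, Fernley 8, Claybrook 3.
Hamilton: Millford 8, Rivermont 9, Stonebridge 9, Pinehurst 9, Fernley 8, Claybrook 4.
Stonebridge gets 10 under Jefferson and 9 under Hamilton.

Jefferson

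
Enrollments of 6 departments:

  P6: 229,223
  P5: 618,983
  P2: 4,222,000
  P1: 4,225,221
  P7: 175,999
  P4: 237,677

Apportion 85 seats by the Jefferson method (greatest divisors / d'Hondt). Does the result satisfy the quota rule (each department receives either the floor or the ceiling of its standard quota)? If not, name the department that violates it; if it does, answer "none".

P1

Standard quotas: P6 2.007, P5 5.419, P2 36.962, P1 36.990, P7 1.541, P4 2.081.
Jefferson allocation: P6 2, P5 5, P2 37, P1 38, P7 1, P4 2.
P1 has quota 36.990 (lower 36, upper 37) but receives 38 — outside the quota interval.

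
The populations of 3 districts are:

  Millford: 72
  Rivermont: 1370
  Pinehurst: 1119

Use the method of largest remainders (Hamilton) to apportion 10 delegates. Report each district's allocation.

Millford: 0, Rivermont: 5, Pinehurst: 5

Standard divisor: 2561 ÷ 10 ≈ 256.1.
Standard quotas: Millford 0.281, Rivermont 5.349, Pinehurst 4.369.
Lower quotas: Millford 0, Rivermont 5, Pinehurst 4 (sum 9, leaving 1 seat).
Remainders in descending order: Pinehurst 0.369, Rivermont 0.349, Millford 0.281.
The surplus seat goes to Pinehurst.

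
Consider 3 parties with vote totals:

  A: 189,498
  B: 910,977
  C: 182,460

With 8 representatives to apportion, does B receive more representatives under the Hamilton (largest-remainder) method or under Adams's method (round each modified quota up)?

Hamilton

Hamilton: A 1, B 6, C 1.
Adams: A 2, B 5, C 1.
B gets 6 under Hamilton and 5 under Adams.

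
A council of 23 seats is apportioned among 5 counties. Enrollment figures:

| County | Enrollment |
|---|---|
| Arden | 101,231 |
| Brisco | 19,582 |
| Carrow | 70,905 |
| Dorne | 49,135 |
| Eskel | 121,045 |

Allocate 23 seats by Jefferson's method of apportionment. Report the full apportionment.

Standard divisor 361898/23 ≈ 15734.696; standard quotas: Arden 6.434, Brisco 1.245, Carrow 4.506, Dorne 3.123, Eskel 7.693.
Rounding down gives 6, 1, 4, 3, 7 = 21 seats, so the divisor must be adjusted.
With modified divisor 14300: modified quotas Arden 7.079, Brisco 1.369, Carrow 4.958, Dorne 3.436, Eskel 8.465.
Rounding down: Arden 7, Brisco 1, Carrow 4, Dorne 3, Eskel 8 (total 23).

Arden=7, Brisco=1, Carrow=4, Dorne=3, Eskel=8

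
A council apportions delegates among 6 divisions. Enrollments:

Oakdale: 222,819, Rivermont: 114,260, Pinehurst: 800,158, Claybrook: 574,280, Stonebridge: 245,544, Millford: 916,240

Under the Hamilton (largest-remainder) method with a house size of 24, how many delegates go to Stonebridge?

2

Standard divisor: 2873301 ÷ 24 ≈ 119720.875.
Standard quotas: Oakdale 1.8612, Rivermont 0.9544, Pinehurst 6.6835, Claybrook 4.7968, Stonebridge 2.0510, Millford 7.6531.
Lower quotas: Oakdale 1, Rivermont 0, Pinehurst 6, Claybrook 4, Stonebridge 2, Millford 7 (sum 20, leaving 4 seats).
Remainders in descending order: Rivermont 0.9544, Oakdale 0.8612, Claybrook 0.7968, Pinehurst 0.6835, Millford 0.6531, Stonebridge 0.0510.
Largest remainders: Rivermont, Oakdale, Claybrook, Pinehurst receive the extra seats.
Stonebridge receives 2.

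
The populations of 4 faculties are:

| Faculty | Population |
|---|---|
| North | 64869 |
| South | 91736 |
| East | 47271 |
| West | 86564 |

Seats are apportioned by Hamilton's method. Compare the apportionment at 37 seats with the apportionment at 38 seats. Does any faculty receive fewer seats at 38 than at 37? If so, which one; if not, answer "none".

none

At 37 seats: North 8, South 12, East 6, West 11.
At 38 seats: North 9, South 12, East 6, West 11.
No faculty's allocation decreased.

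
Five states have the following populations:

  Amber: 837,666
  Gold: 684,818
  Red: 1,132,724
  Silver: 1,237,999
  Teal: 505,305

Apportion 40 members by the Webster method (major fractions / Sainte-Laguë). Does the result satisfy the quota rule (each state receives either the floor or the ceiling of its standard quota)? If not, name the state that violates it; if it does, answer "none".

none

Standard quotas: Amber 7.618, Gold 6.228, Red 10.301, Silver 11.258, Teal 4.595.
Webster allocation: Amber 8, Gold 6, Red 10, Silver 11, Teal 5.
Every allocation lies between the lower and upper quota.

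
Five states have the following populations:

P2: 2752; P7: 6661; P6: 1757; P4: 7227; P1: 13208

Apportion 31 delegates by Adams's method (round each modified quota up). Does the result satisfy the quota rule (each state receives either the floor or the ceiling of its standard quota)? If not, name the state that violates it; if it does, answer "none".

Standard quotas: P2 2.699, P7 6.533, P6 1.723, P4 7.089, P1 12.955.
Adams allocation: P2 3, P7 7, P6 2, P4 7, P1 12.
Every allocation lies between the lower and upper quota.

none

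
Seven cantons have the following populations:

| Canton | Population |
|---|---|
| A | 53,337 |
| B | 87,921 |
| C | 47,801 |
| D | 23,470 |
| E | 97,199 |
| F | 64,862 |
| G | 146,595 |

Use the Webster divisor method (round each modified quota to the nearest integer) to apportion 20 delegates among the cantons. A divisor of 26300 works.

A 2, B 3, C 2, D 1, E 4, F 2, G 6

With modified divisor 26300: modified quotas A 2.028, B 3.343, C 1.818, D 0.892, E 3.696, F 2.466, G 5.574.
Rounding to the nearest integer: A 2, B 3, C 2, D 1, E 4, F 2, G 6 (total 20).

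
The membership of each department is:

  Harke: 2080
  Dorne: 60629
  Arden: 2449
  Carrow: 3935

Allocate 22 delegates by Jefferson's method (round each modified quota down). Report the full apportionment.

Harke=0, Dorne=21, Arden=0, Carrow=1

Standard divisor 69093/22 ≈ 3140.591; standard quotas: Harke 0.662, Dorne 19.305, Arden 0.780, Carrow 1.253.
Rounding down gives 0, 19, 0, 1 = 20 seats, so the divisor must be adjusted.
With modified divisor 2800: modified quotas Harke 0.743, Dorne 21.653, Arden 0.875, Carrow 1.405.
Rounding down: Harke 0, Dorne 21, Arden 0, Carrow 1 (total 22).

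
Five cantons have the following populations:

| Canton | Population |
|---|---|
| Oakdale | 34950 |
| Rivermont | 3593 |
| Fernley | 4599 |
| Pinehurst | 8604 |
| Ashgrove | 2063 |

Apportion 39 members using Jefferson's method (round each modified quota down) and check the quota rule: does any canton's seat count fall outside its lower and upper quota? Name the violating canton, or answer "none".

Oakdale

Standard quotas: Oakdale 25.331, Rivermont 2.604, Fernley 3.333, Pinehurst 6.236, Ashgrove 1.495.
Jefferson allocation: Oakdale 27, Rivermont 2, Fernley 3, Pinehurst 6, Ashgrove 1.
Oakdale has quota 25.331 (lower 25, upper 26) but receives 27 — outside the quota interval.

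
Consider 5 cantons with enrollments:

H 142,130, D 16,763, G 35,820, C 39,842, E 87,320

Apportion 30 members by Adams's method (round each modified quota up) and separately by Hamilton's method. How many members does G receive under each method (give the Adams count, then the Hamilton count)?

Adams: H 12, D 2, G 4, C 4, E 8.
Hamilton: H 13, D 2, G 3, C 4, E 8.
G gets 4 under Adams and 3 under Hamilton.

4 and 3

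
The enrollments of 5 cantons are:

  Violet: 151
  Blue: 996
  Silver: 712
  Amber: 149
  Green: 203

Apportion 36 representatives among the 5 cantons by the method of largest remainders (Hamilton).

Standard divisor: 2211 ÷ 36 ≈ 61.417.
Standard quotas: Violet 2.459, Blue 16.217, Silver 11.593, Amber 2.426, Green 3.305.
Lower quotas: Violet 2, Blue 16, Silver 11, Amber 2, Green 3 (sum 34, leaving 2 seats).
Remainders in descending order: Silver 0.593, Violet 0.459, Amber 0.426, Green 0.305, Blue 0.217.
Largest remainders: Silver, Violet receive the extra seats.

Violet: 3, Blue: 16, Silver: 12, Amber: 2, Green: 3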